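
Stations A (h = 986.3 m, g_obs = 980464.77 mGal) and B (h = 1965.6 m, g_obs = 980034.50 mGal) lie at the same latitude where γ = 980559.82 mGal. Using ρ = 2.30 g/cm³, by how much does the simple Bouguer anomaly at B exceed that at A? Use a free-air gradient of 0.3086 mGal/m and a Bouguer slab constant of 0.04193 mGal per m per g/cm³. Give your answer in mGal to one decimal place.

-222.5

Δg_SB(A) = 980464.77 − 980559.82 + 0.3086×986.3 − 0.04193×2.30×986.3 = 114.20 mGal
Δg_SB(B) = 980034.50 − 980559.82 + 0.3086×1965.6 − 0.04193×2.30×1965.6 = -108.30 mGal
Difference = -108.30 − (114.20) = -222.50 mGal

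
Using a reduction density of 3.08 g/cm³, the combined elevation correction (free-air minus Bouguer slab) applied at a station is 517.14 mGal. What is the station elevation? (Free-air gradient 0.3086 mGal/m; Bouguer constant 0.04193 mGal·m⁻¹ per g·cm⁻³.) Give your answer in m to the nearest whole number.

2882

Combined gradient = 0.3086 − 0.04193 × 3.08 = 0.1794556 mGal/m
h = 517.14 / 0.1794556 = 2881.72 m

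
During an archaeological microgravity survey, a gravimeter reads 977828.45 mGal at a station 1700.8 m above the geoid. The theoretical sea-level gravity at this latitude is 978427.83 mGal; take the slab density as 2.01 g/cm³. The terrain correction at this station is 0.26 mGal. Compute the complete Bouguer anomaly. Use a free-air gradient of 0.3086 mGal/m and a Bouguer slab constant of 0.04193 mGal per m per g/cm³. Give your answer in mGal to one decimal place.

-217.6

Free-air correction = 0.3086 × 1700.8 = 524.87 mGal
Free-air anomaly = 977828.45 − 978427.83 + (524.87) = -74.51 mGal
Bouguer slab correction = 0.04193 × 2.01 × 1700.8 = 143.34 mGal
Simple Bouguer anomaly = -74.51 − (143.34) = -217.85 mGal
Complete Bouguer anomaly = -217.85 + 0.26 = -217.59 mGal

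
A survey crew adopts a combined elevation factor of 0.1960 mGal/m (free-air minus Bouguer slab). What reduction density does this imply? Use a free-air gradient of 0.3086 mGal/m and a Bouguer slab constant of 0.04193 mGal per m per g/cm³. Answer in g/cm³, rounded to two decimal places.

2.69

0.1960 = 0.3086 − 0.04193 × ρ
ρ = (0.3086 − 0.1960) / 0.04193 = 2.69 g/cm³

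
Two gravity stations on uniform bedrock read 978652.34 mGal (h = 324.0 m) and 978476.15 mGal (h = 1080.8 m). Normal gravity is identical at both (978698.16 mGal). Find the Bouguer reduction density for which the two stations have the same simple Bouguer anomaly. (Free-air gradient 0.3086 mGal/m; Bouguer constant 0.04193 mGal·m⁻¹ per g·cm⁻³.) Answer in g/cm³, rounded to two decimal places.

1.81

Δg_obs = 978476.15 − 978652.34 = -176.19 mGal over Δh = 1080.8 − 324.0 = 756.8 m
Equal Bouguer anomalies ⇒ Δg_obs + (0.3086 − 0.04193ρ)·Δh = 0
0.3086 − 0.04193ρ = −Δg_obs/Δh = 0.23281
ρ = (0.3086 − 0.23281) / 0.04193 = 1.81 g/cm³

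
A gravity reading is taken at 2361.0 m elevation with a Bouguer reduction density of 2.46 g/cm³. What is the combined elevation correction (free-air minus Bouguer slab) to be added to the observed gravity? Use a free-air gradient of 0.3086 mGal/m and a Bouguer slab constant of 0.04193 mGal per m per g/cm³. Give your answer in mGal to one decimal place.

Combined gradient = 0.3086 − 0.04193 × 2.46 = 0.2054522 mGal/m
Combined elevation correction = 0.2054522 × 2361.0 = 485.1 mGal

485.1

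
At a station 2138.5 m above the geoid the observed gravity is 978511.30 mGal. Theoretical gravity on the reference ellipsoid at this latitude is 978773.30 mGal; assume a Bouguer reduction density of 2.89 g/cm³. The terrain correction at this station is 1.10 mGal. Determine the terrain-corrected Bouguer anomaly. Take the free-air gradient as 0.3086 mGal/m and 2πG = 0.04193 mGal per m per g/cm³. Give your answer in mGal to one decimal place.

139.9

Free-air correction = 0.3086 × 2138.5 = 659.94 mGal
Free-air anomaly = 978511.30 − 978773.30 + (659.94) = 397.94 mGal
Bouguer slab correction = 0.04193 × 2.89 × 2138.5 = 259.14 mGal
Simple Bouguer anomaly = 397.94 − (259.14) = 138.80 mGal
Complete Bouguer anomaly = 138.80 + 1.10 = 139.90 mGal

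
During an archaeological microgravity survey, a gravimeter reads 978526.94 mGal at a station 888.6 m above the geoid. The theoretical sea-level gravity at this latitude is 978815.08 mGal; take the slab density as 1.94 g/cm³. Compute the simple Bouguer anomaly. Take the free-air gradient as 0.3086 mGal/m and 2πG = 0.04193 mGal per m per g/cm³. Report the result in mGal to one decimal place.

Free-air correction = 0.3086 × 888.6 = 274.22 mGal
Free-air anomaly = 978526.94 − 978815.08 + (274.22) = -13.92 mGal
Bouguer slab correction = 0.04193 × 1.94 × 888.6 = 72.28 mGal
Simple Bouguer anomaly = -13.92 − (72.28) = -86.20 mGal

-86.2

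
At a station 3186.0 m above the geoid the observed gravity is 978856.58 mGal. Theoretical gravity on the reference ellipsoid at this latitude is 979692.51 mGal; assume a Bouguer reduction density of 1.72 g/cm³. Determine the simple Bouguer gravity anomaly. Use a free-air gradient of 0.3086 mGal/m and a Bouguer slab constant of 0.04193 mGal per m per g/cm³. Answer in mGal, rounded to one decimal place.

Free-air correction = 0.3086 × 3186.0 = 983.20 mGal
Free-air anomaly = 978856.58 − 979692.51 + (983.20) = 147.27 mGal
Bouguer slab correction = 0.04193 × 1.72 × 3186.0 = 229.77 mGal
Simple Bouguer anomaly = 147.27 − (229.77) = -82.50 mGal

-82.5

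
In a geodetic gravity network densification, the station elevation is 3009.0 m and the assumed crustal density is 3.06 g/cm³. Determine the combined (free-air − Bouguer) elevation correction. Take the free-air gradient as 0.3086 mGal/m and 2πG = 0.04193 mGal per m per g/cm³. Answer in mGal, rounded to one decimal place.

Combined gradient = 0.3086 − 0.04193 × 3.06 = 0.1802942 mGal/m
Combined elevation correction = 0.1802942 × 3009.0 = 542.5 mGal

542.5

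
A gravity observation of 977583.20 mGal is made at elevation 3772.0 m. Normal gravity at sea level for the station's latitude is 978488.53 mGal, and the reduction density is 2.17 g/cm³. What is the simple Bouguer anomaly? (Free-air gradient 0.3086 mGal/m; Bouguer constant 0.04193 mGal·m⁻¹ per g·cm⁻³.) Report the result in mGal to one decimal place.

Free-air correction = 0.3086 × 3772.0 = 1164.04 mGal
Free-air anomaly = 977583.20 − 978488.53 + (1164.04) = 258.71 mGal
Bouguer slab correction = 0.04193 × 2.17 × 3772.0 = 343.21 mGal
Simple Bouguer anomaly = 258.71 − (343.21) = -84.50 mGal

-84.5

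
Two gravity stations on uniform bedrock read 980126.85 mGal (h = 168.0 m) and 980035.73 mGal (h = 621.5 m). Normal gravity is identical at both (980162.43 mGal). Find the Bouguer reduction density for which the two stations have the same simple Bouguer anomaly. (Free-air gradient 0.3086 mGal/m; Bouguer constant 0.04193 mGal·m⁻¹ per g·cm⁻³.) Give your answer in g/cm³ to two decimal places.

Δg_obs = 980035.73 − 980126.85 = -91.12 mGal over Δh = 621.5 − 168.0 = 453.5 m
Equal Bouguer anomalies ⇒ Δg_obs + (0.3086 − 0.04193ρ)·Δh = 0
0.3086 − 0.04193ρ = −Δg_obs/Δh = 0.20093
ρ = (0.3086 − 0.20093) / 0.04193 = 2.57 g/cm³

2.57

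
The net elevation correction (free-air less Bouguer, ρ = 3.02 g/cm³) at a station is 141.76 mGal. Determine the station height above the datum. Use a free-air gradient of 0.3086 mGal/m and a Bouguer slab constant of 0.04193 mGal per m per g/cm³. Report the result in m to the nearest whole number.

Combined gradient = 0.3086 − 0.04193 × 3.02 = 0.1819714 mGal/m
h = 141.76 / 0.1819714 = 779.02 m

779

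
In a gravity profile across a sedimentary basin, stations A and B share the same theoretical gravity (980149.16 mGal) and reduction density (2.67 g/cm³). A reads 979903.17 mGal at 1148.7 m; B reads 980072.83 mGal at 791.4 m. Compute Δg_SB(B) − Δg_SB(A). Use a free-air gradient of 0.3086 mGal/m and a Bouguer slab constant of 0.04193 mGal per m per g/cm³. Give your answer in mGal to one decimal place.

Δg_SB(A) = 979903.17 − 980149.16 + 0.3086×1148.7 − 0.04193×2.67×1148.7 = -20.10 mGal
Δg_SB(B) = 980072.83 − 980149.16 + 0.3086×791.4 − 0.04193×2.67×791.4 = 79.30 mGal
Difference = 79.30 − (-20.10) = 99.40 mGal

99.4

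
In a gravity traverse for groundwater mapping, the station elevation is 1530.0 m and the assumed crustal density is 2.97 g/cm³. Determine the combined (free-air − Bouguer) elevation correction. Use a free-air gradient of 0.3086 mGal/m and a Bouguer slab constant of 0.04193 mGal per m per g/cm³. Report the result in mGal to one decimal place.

Combined gradient = 0.3086 − 0.04193 × 2.97 = 0.1840679 mGal/m
Combined elevation correction = 0.1840679 × 1530.0 = 281.6 mGal

281.6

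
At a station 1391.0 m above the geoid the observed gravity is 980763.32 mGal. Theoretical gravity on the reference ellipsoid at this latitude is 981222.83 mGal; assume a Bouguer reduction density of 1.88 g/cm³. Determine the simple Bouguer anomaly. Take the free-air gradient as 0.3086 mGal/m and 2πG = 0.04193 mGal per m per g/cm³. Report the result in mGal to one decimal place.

Free-air correction = 0.3086 × 1391.0 = 429.26 mGal
Free-air anomaly = 980763.32 − 981222.83 + (429.26) = -30.25 mGal
Bouguer slab correction = 0.04193 × 1.88 × 1391.0 = 109.65 mGal
Simple Bouguer anomaly = -30.25 − (109.65) = -139.90 mGal

-139.9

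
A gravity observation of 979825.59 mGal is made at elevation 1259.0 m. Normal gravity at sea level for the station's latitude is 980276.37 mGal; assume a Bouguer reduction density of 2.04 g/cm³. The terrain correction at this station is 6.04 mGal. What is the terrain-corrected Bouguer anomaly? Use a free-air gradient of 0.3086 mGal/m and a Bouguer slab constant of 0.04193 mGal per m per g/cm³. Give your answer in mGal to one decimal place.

Free-air correction = 0.3086 × 1259.0 = 388.53 mGal
Free-air anomaly = 979825.59 − 980276.37 + (388.53) = -62.25 mGal
Bouguer slab correction = 0.04193 × 2.04 × 1259.0 = 107.69 mGal
Simple Bouguer anomaly = -62.25 − (107.69) = -169.94 mGal
Complete Bouguer anomaly = -169.94 + 6.04 = -163.90 mGal

-163.9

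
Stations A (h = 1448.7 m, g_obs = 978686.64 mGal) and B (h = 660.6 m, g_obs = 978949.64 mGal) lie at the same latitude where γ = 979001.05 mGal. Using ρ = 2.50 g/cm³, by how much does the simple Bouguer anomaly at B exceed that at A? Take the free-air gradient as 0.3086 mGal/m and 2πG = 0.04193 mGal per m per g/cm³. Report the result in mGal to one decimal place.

Δg_SB(A) = 978686.64 − 979001.05 + 0.3086×1448.7 − 0.04193×2.50×1448.7 = -19.20 mGal
Δg_SB(B) = 978949.64 − 979001.05 + 0.3086×660.6 − 0.04193×2.50×660.6 = 83.20 mGal
Difference = 83.20 − (-19.20) = 102.40 mGal

102.4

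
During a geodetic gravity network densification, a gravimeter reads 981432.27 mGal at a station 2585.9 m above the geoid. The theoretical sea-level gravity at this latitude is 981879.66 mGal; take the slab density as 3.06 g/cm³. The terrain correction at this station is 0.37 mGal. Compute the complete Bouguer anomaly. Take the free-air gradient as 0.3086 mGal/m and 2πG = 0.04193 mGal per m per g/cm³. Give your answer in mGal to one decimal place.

19.2

Free-air correction = 0.3086 × 2585.9 = 798.01 mGal
Free-air anomaly = 981432.27 − 981879.66 + (798.01) = 350.62 mGal
Bouguer slab correction = 0.04193 × 3.06 × 2585.9 = 331.79 mGal
Simple Bouguer anomaly = 350.62 − (331.79) = 18.83 mGal
Complete Bouguer anomaly = 18.83 + 0.37 = 19.20 mGal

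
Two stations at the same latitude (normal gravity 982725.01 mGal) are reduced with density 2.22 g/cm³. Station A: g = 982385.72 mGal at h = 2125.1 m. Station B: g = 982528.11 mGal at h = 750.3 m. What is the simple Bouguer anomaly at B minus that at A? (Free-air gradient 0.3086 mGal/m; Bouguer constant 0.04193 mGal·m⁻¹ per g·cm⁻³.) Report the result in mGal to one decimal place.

-153.9

Δg_SB(A) = 982385.72 − 982725.01 + 0.3086×2125.1 − 0.04193×2.22×2125.1 = 118.70 mGal
Δg_SB(B) = 982528.11 − 982725.01 + 0.3086×750.3 − 0.04193×2.22×750.3 = -35.20 mGal
Difference = -35.20 − (118.70) = -153.90 mGal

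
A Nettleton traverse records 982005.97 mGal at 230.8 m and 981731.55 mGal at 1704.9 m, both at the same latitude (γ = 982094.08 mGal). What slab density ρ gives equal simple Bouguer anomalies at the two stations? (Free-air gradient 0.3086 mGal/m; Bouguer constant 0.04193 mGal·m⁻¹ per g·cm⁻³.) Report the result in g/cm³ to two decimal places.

Δg_obs = 981731.55 − 982005.97 = -274.42 mGal over Δh = 1704.9 − 230.8 = 1474.1 m
Equal Bouguer anomalies ⇒ Δg_obs + (0.3086 − 0.04193ρ)·Δh = 0
0.3086 − 0.04193ρ = −Δg_obs/Δh = 0.18616
ρ = (0.3086 − 0.18616) / 0.04193 = 2.92 g/cm³

2.92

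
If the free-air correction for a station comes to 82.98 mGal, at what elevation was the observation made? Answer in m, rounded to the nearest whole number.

269

h = 82.98 / 0.3086 = 268.89 m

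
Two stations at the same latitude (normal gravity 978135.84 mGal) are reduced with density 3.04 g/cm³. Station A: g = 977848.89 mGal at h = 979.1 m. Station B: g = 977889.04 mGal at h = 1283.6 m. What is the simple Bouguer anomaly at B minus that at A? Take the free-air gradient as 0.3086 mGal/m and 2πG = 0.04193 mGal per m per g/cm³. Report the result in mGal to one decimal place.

95.3

Δg_SB(A) = 977848.89 − 978135.84 + 0.3086×979.1 − 0.04193×3.04×979.1 = -109.60 mGal
Δg_SB(B) = 977889.04 − 978135.84 + 0.3086×1283.6 − 0.04193×3.04×1283.6 = -14.30 mGal
Difference = -14.30 − (-109.60) = 95.30 mGal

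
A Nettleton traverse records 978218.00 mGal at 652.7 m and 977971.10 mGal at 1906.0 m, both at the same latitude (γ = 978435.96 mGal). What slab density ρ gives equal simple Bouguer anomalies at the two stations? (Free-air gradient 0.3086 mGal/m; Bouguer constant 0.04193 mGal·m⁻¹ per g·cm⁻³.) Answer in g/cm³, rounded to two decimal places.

2.66

Δg_obs = 977971.10 − 978218.00 = -246.90 mGal over Δh = 1906.0 − 652.7 = 1253.3 m
Equal Bouguer anomalies ⇒ Δg_obs + (0.3086 − 0.04193ρ)·Δh = 0
0.3086 − 0.04193ρ = −Δg_obs/Δh = 0.19700
ρ = (0.3086 − 0.19700) / 0.04193 = 2.66 g/cm³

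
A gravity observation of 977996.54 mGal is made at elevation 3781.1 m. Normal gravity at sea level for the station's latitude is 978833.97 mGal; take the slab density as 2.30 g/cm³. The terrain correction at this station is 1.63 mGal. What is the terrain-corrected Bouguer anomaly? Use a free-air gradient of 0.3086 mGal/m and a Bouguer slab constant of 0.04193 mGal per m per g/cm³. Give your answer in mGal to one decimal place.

-33.6

Free-air correction = 0.3086 × 3781.1 = 1166.85 mGal
Free-air anomaly = 977996.54 − 978833.97 + (1166.85) = 329.42 mGal
Bouguer slab correction = 0.04193 × 2.30 × 3781.1 = 364.65 mGal
Simple Bouguer anomaly = 329.42 − (364.65) = -35.23 mGal
Complete Bouguer anomaly = -35.23 + 1.63 = -33.60 mGal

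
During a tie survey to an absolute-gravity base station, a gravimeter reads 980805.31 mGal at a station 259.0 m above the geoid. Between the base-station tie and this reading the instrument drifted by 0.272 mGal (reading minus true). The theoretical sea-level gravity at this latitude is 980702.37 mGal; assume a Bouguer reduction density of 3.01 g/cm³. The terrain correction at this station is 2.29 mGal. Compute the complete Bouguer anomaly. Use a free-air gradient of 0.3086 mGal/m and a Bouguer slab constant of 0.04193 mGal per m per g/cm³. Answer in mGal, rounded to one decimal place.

152.2

Drift-corrected reading = 980805.31 − (0.272) = 980805.038 mGal
Free-air correction = 0.3086 × 259.0 = 79.93 mGal
Free-air anomaly = 980805.038 − 980702.37 + (79.93) = 182.598 mGal
Bouguer slab correction = 0.04193 × 3.01 × 259.0 = 32.69 mGal
Simple Bouguer anomaly = 182.598 − (32.69) = 149.908 mGal
Complete Bouguer anomaly = 149.908 + 2.29 = 152.198 mGal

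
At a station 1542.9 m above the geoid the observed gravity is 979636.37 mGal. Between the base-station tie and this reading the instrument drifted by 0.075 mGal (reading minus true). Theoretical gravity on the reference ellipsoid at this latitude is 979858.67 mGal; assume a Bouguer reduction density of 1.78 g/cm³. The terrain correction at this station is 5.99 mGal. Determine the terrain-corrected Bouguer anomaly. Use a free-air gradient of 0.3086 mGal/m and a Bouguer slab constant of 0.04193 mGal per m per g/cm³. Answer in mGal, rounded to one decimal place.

144.6

Drift-corrected reading = 979636.37 − (0.075) = 979636.295 mGal
Free-air correction = 0.3086 × 1542.9 = 476.14 mGal
Free-air anomaly = 979636.295 − 979858.67 + (476.14) = 253.765 mGal
Bouguer slab correction = 0.04193 × 1.78 × 1542.9 = 115.15 mGal
Simple Bouguer anomaly = 253.765 − (115.15) = 138.615 mGal
Complete Bouguer anomaly = 138.615 + 5.99 = 144.605 mGal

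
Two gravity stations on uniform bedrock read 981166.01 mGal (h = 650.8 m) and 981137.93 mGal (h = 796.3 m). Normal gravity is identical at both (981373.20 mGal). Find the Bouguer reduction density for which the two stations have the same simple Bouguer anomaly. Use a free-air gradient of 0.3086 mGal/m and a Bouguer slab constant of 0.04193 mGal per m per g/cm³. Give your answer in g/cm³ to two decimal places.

2.76

Δg_obs = 981137.93 − 981166.01 = -28.08 mGal over Δh = 796.3 − 650.8 = 145.5 m
Equal Bouguer anomalies ⇒ Δg_obs + (0.3086 − 0.04193ρ)·Δh = 0
0.3086 − 0.04193ρ = −Δg_obs/Δh = 0.19299
ρ = (0.3086 − 0.19299) / 0.04193 = 2.76 g/cm³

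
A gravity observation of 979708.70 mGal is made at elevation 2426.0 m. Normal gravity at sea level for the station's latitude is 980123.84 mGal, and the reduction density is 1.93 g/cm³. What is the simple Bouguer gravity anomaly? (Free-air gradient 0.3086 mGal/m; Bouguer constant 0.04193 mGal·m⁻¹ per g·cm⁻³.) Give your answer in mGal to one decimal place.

Free-air correction = 0.3086 × 2426.0 = 748.66 mGal
Free-air anomaly = 979708.70 − 980123.84 + (748.66) = 333.52 mGal
Bouguer slab correction = 0.04193 × 1.93 × 2426.0 = 196.32 mGal
Simple Bouguer anomaly = 333.52 − (196.32) = 137.20 mGal

137.2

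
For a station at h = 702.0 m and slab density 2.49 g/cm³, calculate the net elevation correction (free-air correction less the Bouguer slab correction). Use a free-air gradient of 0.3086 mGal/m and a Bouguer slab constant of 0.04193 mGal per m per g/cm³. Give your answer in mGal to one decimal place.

Combined gradient = 0.3086 − 0.04193 × 2.49 = 0.2041943 mGal/m
Combined elevation correction = 0.2041943 × 702.0 = 143.3 mGal

143.3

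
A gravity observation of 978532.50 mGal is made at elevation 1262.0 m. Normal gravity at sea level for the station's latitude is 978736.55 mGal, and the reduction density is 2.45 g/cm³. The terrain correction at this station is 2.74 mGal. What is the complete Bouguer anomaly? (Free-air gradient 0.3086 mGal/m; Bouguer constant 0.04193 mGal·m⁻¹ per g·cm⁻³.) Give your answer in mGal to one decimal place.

Free-air correction = 0.3086 × 1262.0 = 389.45 mGal
Free-air anomaly = 978532.50 − 978736.55 + (389.45) = 185.40 mGal
Bouguer slab correction = 0.04193 × 2.45 × 1262.0 = 129.64 mGal
Simple Bouguer anomaly = 185.40 − (129.64) = 55.76 mGal
Complete Bouguer anomaly = 55.76 + 2.74 = 58.50 mGal

58.5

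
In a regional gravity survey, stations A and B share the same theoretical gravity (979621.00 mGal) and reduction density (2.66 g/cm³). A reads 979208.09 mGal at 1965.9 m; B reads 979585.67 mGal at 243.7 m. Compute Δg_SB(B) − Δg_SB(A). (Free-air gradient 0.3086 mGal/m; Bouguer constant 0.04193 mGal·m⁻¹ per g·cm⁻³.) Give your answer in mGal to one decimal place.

Δg_SB(A) = 979208.09 − 979621.00 + 0.3086×1965.9 − 0.04193×2.66×1965.9 = -25.50 mGal
Δg_SB(B) = 979585.67 − 979621.00 + 0.3086×243.7 − 0.04193×2.66×243.7 = 12.70 mGal
Difference = 12.70 − (-25.50) = 38.20 mGal

38.2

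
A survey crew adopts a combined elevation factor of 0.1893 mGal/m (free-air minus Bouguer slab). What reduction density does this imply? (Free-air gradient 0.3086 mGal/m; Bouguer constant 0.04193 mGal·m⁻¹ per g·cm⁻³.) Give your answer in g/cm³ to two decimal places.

2.85

0.1893 = 0.3086 − 0.04193 × ρ
ρ = (0.3086 − 0.1893) / 0.04193 = 2.85 g/cm³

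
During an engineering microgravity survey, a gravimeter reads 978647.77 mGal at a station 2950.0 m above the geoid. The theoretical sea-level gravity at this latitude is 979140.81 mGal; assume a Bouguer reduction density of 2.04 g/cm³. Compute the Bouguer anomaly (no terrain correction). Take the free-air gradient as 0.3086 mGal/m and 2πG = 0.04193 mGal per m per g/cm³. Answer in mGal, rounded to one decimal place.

165.0

Free-air correction = 0.3086 × 2950.0 = 910.37 mGal
Free-air anomaly = 978647.77 − 979140.81 + (910.37) = 417.33 mGal
Bouguer slab correction = 0.04193 × 2.04 × 2950.0 = 252.33 mGal
Simple Bouguer anomaly = 417.33 − (252.33) = 165.00 mGal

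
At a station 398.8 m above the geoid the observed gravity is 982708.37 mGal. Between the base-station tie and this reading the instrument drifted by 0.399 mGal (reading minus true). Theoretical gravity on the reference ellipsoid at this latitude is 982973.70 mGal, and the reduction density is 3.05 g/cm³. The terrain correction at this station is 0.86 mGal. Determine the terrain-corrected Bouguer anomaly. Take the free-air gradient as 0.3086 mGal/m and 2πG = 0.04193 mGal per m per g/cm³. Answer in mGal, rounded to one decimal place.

-192.8

Drift-corrected reading = 982708.37 − (0.399) = 982707.971 mGal
Free-air correction = 0.3086 × 398.8 = 123.07 mGal
Free-air anomaly = 982707.971 − 982973.70 + (123.07) = -142.659 mGal
Bouguer slab correction = 0.04193 × 3.05 × 398.8 = 51.00 mGal
Simple Bouguer anomaly = -142.659 − (51.00) = -193.659 mGal
Complete Bouguer anomaly = -193.659 + 0.86 = -192.799 mGal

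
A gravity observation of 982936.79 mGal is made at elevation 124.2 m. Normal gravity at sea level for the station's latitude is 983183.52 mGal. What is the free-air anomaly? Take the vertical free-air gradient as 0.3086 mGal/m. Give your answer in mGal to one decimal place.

Free-air correction = 0.3086 × 124.2 = 38.33 mGal
Free-air anomaly = 982936.79 − 983183.52 + (38.33) = -208.40 mGal

-208.4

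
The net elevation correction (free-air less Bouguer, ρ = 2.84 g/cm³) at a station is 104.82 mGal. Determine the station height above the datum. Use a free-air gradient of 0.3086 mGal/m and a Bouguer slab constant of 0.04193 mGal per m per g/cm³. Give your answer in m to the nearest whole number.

Combined gradient = 0.3086 − 0.04193 × 2.84 = 0.1895188 mGal/m
h = 104.82 / 0.1895188 = 553.08 m

553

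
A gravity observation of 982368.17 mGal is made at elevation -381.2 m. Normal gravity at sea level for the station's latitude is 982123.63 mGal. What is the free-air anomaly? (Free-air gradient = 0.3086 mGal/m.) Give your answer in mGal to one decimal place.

Free-air correction = 0.3086 × -381.2 = -117.64 mGal
Free-air anomaly = 982368.17 − 982123.63 + (-117.64) = 126.90 mGal

126.9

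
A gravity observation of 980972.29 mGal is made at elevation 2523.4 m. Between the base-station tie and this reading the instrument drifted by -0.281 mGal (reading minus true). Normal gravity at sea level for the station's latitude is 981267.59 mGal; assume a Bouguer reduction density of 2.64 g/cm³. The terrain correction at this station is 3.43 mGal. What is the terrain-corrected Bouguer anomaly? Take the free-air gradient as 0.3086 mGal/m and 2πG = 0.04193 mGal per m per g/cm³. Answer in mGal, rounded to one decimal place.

Drift-corrected reading = 980972.29 − (-0.281) = 980972.571 mGal
Free-air correction = 0.3086 × 2523.4 = 778.72 mGal
Free-air anomaly = 980972.571 − 981267.59 + (778.72) = 483.701 mGal
Bouguer slab correction = 0.04193 × 2.64 × 2523.4 = 279.33 mGal
Simple Bouguer anomaly = 483.701 − (279.33) = 204.371 mGal
Complete Bouguer anomaly = 204.371 + 3.43 = 207.801 mGal

207.8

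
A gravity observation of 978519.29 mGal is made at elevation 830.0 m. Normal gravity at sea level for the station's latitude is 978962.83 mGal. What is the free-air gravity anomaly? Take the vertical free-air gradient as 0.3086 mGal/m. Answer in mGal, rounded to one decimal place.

-187.4

Free-air correction = 0.3086 × 830.0 = 256.14 mGal
Free-air anomaly = 978519.29 − 978962.83 + (256.14) = -187.40 mGal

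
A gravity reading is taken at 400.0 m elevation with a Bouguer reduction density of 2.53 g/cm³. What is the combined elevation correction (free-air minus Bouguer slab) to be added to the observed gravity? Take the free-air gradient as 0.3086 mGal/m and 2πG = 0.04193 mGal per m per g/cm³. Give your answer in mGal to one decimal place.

Combined gradient = 0.3086 − 0.04193 × 2.53 = 0.2025171 mGal/m
Combined elevation correction = 0.2025171 × 400.0 = 81.0 mGal

81.0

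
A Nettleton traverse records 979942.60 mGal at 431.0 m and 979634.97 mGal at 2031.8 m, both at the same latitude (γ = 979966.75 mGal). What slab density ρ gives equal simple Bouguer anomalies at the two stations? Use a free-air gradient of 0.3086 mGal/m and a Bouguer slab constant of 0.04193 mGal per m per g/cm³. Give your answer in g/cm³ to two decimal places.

2.78

Δg_obs = 979634.97 − 979942.60 = -307.63 mGal over Δh = 2031.8 − 431.0 = 1600.8 m
Equal Bouguer anomalies ⇒ Δg_obs + (0.3086 − 0.04193ρ)·Δh = 0
0.3086 − 0.04193ρ = −Δg_obs/Δh = 0.19217
ρ = (0.3086 − 0.19217) / 0.04193 = 2.78 g/cm³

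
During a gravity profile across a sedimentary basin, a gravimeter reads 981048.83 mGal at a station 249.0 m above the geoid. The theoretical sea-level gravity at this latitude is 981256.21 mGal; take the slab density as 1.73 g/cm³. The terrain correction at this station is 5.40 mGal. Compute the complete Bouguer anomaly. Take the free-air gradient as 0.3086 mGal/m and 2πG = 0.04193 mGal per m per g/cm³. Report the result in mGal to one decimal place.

Free-air correction = 0.3086 × 249.0 = 76.84 mGal
Free-air anomaly = 981048.83 − 981256.21 + (76.84) = -130.54 mGal
Bouguer slab correction = 0.04193 × 1.73 × 249.0 = 18.06 mGal
Simple Bouguer anomaly = -130.54 − (18.06) = -148.60 mGal
Complete Bouguer anomaly = -148.60 + 5.40 = -143.20 mGal

-143.2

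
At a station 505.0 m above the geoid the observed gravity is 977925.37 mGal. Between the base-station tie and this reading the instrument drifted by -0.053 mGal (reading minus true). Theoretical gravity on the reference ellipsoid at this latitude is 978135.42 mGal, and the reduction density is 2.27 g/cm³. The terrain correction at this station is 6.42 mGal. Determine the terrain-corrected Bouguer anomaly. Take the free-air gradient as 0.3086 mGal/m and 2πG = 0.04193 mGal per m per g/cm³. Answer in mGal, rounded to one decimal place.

-95.8

Drift-corrected reading = 977925.37 − (-0.053) = 977925.423 mGal
Free-air correction = 0.3086 × 505.0 = 155.84 mGal
Free-air anomaly = 977925.423 − 978135.42 + (155.84) = -54.157 mGal
Bouguer slab correction = 0.04193 × 2.27 × 505.0 = 48.07 mGal
Simple Bouguer anomaly = -54.157 − (48.07) = -102.227 mGal
Complete Bouguer anomaly = -102.227 + 6.42 = -95.807 mGal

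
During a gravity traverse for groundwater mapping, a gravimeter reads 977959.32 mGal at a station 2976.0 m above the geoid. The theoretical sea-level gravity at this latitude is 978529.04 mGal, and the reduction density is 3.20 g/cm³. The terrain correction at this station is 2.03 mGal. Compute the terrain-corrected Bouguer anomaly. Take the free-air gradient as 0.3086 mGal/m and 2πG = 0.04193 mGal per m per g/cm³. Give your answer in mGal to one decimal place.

-48.6

Free-air correction = 0.3086 × 2976.0 = 918.39 mGal
Free-air anomaly = 977959.32 − 978529.04 + (918.39) = 348.67 mGal
Bouguer slab correction = 0.04193 × 3.20 × 2976.0 = 399.31 mGal
Simple Bouguer anomaly = 348.67 − (399.31) = -50.64 mGal
Complete Bouguer anomaly = -50.64 + 2.03 = -48.61 mGal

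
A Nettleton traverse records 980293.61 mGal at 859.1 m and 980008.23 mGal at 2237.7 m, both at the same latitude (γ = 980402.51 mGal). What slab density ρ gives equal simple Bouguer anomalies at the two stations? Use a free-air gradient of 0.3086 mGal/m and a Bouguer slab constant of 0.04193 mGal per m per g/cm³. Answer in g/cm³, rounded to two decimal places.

Δg_obs = 980008.23 − 980293.61 = -285.38 mGal over Δh = 2237.7 − 859.1 = 1378.6 m
Equal Bouguer anomalies ⇒ Δg_obs + (0.3086 − 0.04193ρ)·Δh = 0
0.3086 − 0.04193ρ = −Δg_obs/Δh = 0.20701
ρ = (0.3086 − 0.20701) / 0.04193 = 2.42 g/cm³

2.42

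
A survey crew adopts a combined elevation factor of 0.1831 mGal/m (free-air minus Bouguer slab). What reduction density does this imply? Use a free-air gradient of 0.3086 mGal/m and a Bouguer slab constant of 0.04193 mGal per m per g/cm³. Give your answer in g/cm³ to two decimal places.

0.1831 = 0.3086 − 0.04193 × ρ
ρ = (0.3086 − 0.1831) / 0.04193 = 2.99 g/cm³

2.99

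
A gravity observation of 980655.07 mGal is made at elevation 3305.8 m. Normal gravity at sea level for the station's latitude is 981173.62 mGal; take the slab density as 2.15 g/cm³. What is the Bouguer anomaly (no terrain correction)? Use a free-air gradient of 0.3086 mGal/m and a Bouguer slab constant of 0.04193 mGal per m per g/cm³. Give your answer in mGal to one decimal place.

203.6

Free-air correction = 0.3086 × 3305.8 = 1020.17 mGal
Free-air anomaly = 980655.07 − 981173.62 + (1020.17) = 501.62 mGal
Bouguer slab correction = 0.04193 × 2.15 × 3305.8 = 298.02 mGal
Simple Bouguer anomaly = 501.62 − (298.02) = 203.60 mGal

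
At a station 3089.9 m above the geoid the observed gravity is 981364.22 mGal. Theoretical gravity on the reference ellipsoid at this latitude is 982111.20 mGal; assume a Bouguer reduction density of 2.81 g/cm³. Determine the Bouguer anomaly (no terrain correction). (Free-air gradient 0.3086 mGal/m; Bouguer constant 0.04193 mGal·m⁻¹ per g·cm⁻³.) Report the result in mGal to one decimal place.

-157.5

Free-air correction = 0.3086 × 3089.9 = 953.54 mGal
Free-air anomaly = 981364.22 − 982111.20 + (953.54) = 206.56 mGal
Bouguer slab correction = 0.04193 × 2.81 × 3089.9 = 364.06 mGal
Simple Bouguer anomaly = 206.56 − (364.06) = -157.50 mGal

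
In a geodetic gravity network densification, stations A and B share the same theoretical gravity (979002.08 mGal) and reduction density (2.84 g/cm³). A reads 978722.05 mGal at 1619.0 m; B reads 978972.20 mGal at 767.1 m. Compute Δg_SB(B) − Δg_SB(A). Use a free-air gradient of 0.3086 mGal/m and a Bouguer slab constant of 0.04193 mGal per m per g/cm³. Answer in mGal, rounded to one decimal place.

88.7

Δg_SB(A) = 978722.05 − 979002.08 + 0.3086×1619.0 − 0.04193×2.84×1619.0 = 26.80 mGal
Δg_SB(B) = 978972.20 − 979002.08 + 0.3086×767.1 − 0.04193×2.84×767.1 = 115.50 mGal
Difference = 115.50 − (26.80) = 88.70 mGal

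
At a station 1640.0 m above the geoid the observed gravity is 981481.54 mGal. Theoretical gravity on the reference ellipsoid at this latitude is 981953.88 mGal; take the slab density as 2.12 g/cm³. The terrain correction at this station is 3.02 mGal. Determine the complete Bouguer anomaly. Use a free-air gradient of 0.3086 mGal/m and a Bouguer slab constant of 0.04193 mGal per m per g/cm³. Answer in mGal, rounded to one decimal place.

Free-air correction = 0.3086 × 1640.0 = 506.10 mGal
Free-air anomaly = 981481.54 − 981953.88 + (506.10) = 33.76 mGal
Bouguer slab correction = 0.04193 × 2.12 × 1640.0 = 145.78 mGal
Simple Bouguer anomaly = 33.76 − (145.78) = -112.02 mGal
Complete Bouguer anomaly = -112.02 + 3.02 = -109.00 mGal

-109.0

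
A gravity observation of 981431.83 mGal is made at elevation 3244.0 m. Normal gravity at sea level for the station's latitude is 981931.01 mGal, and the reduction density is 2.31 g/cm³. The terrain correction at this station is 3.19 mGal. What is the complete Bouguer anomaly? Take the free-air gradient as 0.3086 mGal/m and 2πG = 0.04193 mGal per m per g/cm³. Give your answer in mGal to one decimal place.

Free-air correction = 0.3086 × 3244.0 = 1001.10 mGal
Free-air anomaly = 981431.83 − 981931.01 + (1001.10) = 501.92 mGal
Bouguer slab correction = 0.04193 × 2.31 × 3244.0 = 314.21 mGal
Simple Bouguer anomaly = 501.92 − (314.21) = 187.71 mGal
Complete Bouguer anomaly = 187.71 + 3.19 = 190.90 mGal

190.9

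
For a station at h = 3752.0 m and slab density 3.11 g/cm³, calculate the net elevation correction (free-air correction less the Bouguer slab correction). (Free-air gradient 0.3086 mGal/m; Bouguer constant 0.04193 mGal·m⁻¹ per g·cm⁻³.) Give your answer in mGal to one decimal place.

668.6

Combined gradient = 0.3086 − 0.04193 × 3.11 = 0.1781977 mGal/m
Combined elevation correction = 0.1781977 × 3752.0 = 668.6 mGal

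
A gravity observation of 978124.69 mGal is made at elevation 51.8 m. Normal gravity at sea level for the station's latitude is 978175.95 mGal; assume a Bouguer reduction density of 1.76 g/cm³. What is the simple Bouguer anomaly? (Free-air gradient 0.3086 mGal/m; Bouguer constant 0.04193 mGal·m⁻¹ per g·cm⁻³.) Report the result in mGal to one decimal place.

Free-air correction = 0.3086 × 51.8 = 15.99 mGal
Free-air anomaly = 978124.69 − 978175.95 + (15.99) = -35.27 mGal
Bouguer slab correction = 0.04193 × 1.76 × 51.8 = 3.82 mGal
Simple Bouguer anomaly = -35.27 − (3.82) = -39.09 mGal

-39.1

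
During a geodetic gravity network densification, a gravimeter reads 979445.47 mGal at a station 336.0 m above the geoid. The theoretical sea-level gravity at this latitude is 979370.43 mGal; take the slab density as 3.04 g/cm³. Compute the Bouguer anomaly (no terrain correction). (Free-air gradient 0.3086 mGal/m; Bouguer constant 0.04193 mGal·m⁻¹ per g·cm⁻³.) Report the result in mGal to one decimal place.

135.9

Free-air correction = 0.3086 × 336.0 = 103.69 mGal
Free-air anomaly = 979445.47 − 979370.43 + (103.69) = 178.73 mGal
Bouguer slab correction = 0.04193 × 3.04 × 336.0 = 42.83 mGal
Simple Bouguer anomaly = 178.73 − (42.83) = 135.90 mGal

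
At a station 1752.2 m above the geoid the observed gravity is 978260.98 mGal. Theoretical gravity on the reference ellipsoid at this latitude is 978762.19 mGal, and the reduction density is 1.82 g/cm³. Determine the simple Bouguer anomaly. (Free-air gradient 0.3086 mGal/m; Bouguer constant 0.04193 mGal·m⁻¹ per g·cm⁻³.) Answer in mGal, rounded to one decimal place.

Free-air correction = 0.3086 × 1752.2 = 540.73 mGal
Free-air anomaly = 978260.98 − 978762.19 + (540.73) = 39.52 mGal
Bouguer slab correction = 0.04193 × 1.82 × 1752.2 = 133.71 mGal
Simple Bouguer anomaly = 39.52 − (133.71) = -94.19 mGal

-94.2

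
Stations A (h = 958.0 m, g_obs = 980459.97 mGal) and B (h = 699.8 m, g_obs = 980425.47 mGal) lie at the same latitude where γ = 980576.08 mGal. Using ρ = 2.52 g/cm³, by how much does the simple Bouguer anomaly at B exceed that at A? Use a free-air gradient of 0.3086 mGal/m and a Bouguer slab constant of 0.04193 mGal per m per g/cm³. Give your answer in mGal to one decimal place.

Δg_SB(A) = 980459.97 − 980576.08 + 0.3086×958.0 − 0.04193×2.52×958.0 = 78.30 mGal
Δg_SB(B) = 980425.47 − 980576.08 + 0.3086×699.8 − 0.04193×2.52×699.8 = -8.60 mGal
Difference = -8.60 − (78.30) = -86.90 mGal

-86.9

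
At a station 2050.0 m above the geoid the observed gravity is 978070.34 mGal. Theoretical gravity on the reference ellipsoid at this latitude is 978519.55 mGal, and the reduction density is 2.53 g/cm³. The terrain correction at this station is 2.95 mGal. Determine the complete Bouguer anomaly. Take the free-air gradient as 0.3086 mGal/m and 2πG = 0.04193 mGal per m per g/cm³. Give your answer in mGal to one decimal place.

Free-air correction = 0.3086 × 2050.0 = 632.63 mGal
Free-air anomaly = 978070.34 − 978519.55 + (632.63) = 183.42 mGal
Bouguer slab correction = 0.04193 × 2.53 × 2050.0 = 217.47 mGal
Simple Bouguer anomaly = 183.42 − (217.47) = -34.05 mGal
Complete Bouguer anomaly = -34.05 + 2.95 = -31.10 mGal

-31.1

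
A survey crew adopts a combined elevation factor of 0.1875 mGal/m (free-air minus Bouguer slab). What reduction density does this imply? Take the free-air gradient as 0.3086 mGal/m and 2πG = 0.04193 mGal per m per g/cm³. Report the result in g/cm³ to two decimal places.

2.89

0.1875 = 0.3086 − 0.04193 × ρ
ρ = (0.3086 − 0.1875) / 0.04193 = 2.89 g/cm³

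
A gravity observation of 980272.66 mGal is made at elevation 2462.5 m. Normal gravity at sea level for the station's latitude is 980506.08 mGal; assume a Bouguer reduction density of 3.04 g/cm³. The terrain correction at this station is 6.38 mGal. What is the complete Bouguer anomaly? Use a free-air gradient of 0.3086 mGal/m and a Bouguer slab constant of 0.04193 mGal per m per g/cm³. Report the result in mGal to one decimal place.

Free-air correction = 0.3086 × 2462.5 = 759.93 mGal
Free-air anomaly = 980272.66 − 980506.08 + (759.93) = 526.51 mGal
Bouguer slab correction = 0.04193 × 3.04 × 2462.5 = 313.89 mGal
Simple Bouguer anomaly = 526.51 − (313.89) = 212.62 mGal
Complete Bouguer anomaly = 212.62 + 6.38 = 219.00 mGal

219.0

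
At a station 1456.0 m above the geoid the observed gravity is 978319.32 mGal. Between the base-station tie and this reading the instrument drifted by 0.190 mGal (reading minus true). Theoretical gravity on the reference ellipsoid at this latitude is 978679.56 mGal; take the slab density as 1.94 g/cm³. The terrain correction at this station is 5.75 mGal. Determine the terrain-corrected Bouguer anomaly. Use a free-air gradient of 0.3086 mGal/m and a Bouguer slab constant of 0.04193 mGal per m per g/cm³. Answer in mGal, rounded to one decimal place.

-23.8

Drift-corrected reading = 978319.32 − (0.190) = 978319.130 mGal
Free-air correction = 0.3086 × 1456.0 = 449.32 mGal
Free-air anomaly = 978319.130 − 978679.56 + (449.32) = 88.890 mGal
Bouguer slab correction = 0.04193 × 1.94 × 1456.0 = 118.44 mGal
Simple Bouguer anomaly = 88.890 − (118.44) = -29.550 mGal
Complete Bouguer anomaly = -29.550 + 5.75 = -23.800 mGal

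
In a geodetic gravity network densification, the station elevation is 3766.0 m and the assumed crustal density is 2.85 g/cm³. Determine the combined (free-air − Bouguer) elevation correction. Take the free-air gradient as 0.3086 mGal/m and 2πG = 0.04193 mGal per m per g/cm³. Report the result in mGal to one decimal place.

Combined gradient = 0.3086 − 0.04193 × 2.85 = 0.1890995 mGal/m
Combined elevation correction = 0.1890995 × 3766.0 = 712.1 mGal

712.1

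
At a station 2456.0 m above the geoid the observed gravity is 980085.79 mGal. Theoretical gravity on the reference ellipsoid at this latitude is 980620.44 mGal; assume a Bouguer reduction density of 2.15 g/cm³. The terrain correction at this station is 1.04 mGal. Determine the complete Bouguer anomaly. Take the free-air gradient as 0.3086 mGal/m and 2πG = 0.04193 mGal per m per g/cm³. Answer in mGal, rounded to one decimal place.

Free-air correction = 0.3086 × 2456.0 = 757.92 mGal
Free-air anomaly = 980085.79 − 980620.44 + (757.92) = 223.27 mGal
Bouguer slab correction = 0.04193 × 2.15 × 2456.0 = 221.41 mGal
Simple Bouguer anomaly = 223.27 − (221.41) = 1.86 mGal
Complete Bouguer anomaly = 1.86 + 1.04 = 2.90 mGal

2.9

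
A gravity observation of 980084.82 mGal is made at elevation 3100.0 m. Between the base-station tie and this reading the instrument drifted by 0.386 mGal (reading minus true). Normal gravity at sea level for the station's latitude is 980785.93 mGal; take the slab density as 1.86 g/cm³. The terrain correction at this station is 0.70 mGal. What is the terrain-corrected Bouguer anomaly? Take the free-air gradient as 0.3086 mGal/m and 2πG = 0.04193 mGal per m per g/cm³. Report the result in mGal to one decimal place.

14.1

Drift-corrected reading = 980084.82 − (0.386) = 980084.434 mGal
Free-air correction = 0.3086 × 3100.0 = 956.66 mGal
Free-air anomaly = 980084.434 − 980785.93 + (956.66) = 255.164 mGal
Bouguer slab correction = 0.04193 × 1.86 × 3100.0 = 241.77 mGal
Simple Bouguer anomaly = 255.164 − (241.77) = 13.394 mGal
Complete Bouguer anomaly = 13.394 + 0.70 = 14.094 mGal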